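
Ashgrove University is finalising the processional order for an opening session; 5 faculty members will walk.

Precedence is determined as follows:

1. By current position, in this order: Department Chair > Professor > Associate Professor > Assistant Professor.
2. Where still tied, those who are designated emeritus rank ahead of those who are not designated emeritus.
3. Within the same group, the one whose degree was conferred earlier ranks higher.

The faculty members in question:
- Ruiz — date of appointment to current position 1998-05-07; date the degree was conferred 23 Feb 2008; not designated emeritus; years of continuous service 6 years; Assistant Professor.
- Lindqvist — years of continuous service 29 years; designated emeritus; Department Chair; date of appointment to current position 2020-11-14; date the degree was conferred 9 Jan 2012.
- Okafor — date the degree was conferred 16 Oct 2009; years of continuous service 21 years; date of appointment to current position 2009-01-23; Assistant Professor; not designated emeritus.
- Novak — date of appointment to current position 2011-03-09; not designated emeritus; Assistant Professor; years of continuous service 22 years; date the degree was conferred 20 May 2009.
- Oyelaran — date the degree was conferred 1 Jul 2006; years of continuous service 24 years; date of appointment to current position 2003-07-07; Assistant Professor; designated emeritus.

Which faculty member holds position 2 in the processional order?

By current position: Lindqvist (Department Chair); then Oyelaran, Ruiz, Novak and Okafor (Assistant Professor).
Among Oyelaran, Ruiz, Novak and Okafor, designated emeritus before not designated emeritus: Oyelaran (designated emeritus) before Ruiz, Novak and Okafor (not designated emeritus).
Among Ruiz, Novak and Okafor, by date the degree was conferred (earlier first): Ruiz (23 Feb 2008) before Novak (20 May 2009) before Okafor (16 Oct 2009).
Order: Lindqvist, Oyelaran, Ruiz, Novak, Okafor.

Oyelaran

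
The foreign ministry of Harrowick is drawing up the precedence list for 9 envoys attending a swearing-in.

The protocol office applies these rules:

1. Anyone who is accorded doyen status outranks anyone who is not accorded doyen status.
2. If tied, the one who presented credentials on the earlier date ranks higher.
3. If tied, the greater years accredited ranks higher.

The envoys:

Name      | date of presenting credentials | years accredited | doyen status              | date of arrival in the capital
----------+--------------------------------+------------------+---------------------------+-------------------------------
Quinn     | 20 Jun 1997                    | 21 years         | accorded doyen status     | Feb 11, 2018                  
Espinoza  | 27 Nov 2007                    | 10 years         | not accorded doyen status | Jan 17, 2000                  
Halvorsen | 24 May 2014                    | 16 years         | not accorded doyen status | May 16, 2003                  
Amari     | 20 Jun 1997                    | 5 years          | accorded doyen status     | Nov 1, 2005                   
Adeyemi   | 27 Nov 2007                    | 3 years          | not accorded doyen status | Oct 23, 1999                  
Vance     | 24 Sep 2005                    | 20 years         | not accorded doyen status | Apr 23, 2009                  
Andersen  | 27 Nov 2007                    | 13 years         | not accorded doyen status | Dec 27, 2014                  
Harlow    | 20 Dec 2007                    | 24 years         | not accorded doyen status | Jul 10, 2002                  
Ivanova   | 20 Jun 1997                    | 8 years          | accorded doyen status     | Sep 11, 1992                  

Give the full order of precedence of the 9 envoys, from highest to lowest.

Quinn, Ivanova, Amari, Vance, Andersen, Espinoza, Adeyemi, Harlow, Halvorsen

By the first rule: Quinn, Ivanova and Amari (each accorded doyen status); then Vance, Andersen, Espinoza, Adeyemi, Harlow and Halvorsen (each not accorded doyen status).
Quinn, Ivanova and Amari all have date of presenting credentials 20 Jun 1997, so the next rule applies.
Among Quinn, Ivanova and Amari, by years accredited (higher first): Quinn (21 years) before Ivanova (8 years) before Amari (5 years).
Among Vance, Andersen, Espinoza, Adeyemi, Harlow and Halvorsen, by date of presenting credentials (earlier first): Vance (24 Sep 2005) before Andersen, Espinoza and Adeyemi (27 Nov 2007) before Harlow (20 Dec 2007) before Halvorsen (24 May 2014).
Among Andersen, Espinoza and Adeyemi, by years accredited (higher first): Andersen (13 years) before Espinoza (10 years) before Adeyemi (3 years).
Full order: Quinn, Ivanova, Amari, Vance, Andersen, Espinoza, Adeyemi, Harlow, Halvorsen.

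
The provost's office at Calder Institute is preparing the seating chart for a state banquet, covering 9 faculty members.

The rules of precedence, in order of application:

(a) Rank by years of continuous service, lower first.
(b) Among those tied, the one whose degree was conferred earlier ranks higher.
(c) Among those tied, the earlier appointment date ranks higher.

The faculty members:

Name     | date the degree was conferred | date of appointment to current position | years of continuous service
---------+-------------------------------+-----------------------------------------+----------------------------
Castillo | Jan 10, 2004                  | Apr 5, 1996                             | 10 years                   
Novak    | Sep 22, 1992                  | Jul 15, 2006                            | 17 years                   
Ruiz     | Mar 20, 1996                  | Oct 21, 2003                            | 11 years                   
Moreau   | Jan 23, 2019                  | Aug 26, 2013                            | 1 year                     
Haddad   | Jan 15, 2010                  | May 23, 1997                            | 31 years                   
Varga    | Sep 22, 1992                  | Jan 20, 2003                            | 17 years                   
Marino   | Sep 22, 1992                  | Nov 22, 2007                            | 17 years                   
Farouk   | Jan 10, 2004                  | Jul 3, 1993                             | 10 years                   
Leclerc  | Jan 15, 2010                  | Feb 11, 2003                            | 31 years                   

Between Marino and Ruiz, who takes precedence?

Ruiz

By years of continuous service (lower first): Moreau (1 year); then Farouk and Castillo (both 10 years); then Ruiz (11 years); then Varga, Novak and Marino (each 17 years); then Haddad and Leclerc (both 31 years).
Farouk and Castillo both have date the degree was conferred Jan 10, 2004, so the next rule applies.
Among Farouk and Castillo, by date of appointment to current position (earlier first): Farouk (Jul 3, 1993) before Castillo (Apr 5, 1996).
Varga, Novak and Marino all have date the degree was conferred Sep 22, 1992, so the next rule applies.
Among Varga, Novak and Marino, by date of appointment to current position (earlier first): Varga (Jan 20, 2003) before Novak (Jul 15, 2006) before Marino (Nov 22, 2007).
Haddad and Leclerc both have date the degree was conferred Jan 15, 2010, so the next rule applies.
Among Haddad and Leclerc, by date of appointment to current position (earlier first): Haddad (May 23, 1997) before Leclerc (Feb 11, 2003).
So Ruiz takes precedence.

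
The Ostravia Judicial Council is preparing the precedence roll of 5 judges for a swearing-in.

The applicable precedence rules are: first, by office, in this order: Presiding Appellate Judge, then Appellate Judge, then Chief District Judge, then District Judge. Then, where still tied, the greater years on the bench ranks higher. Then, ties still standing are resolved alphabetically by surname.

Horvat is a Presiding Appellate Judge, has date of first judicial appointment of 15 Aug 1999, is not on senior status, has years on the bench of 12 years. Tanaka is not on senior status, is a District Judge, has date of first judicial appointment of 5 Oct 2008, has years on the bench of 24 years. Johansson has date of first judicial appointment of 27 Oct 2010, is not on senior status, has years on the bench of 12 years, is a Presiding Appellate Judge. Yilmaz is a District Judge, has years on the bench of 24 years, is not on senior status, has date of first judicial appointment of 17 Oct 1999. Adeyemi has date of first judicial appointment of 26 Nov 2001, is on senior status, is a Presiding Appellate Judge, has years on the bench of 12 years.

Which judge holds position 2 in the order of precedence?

By office: Adeyemi, Horvat and Johansson (Presiding Appellate Judge); then Tanaka and Yilmaz (District Judge).
Adeyemi, Horvat and Johansson all have years on the bench 12 years, so the next rule applies.
Among Adeyemi, Horvat and Johansson, alphabetically by surname: Adeyemi before Horvat before Johansson.
Tanaka and Yilmaz both have years on the bench 24 years, so the next rule applies.
Among Tanaka and Yilmaz, alphabetically by surname: Tanaka before Yilmaz.
Order: Adeyemi, Horvat, Johansson, Tanaka, Yilmaz.

Horvat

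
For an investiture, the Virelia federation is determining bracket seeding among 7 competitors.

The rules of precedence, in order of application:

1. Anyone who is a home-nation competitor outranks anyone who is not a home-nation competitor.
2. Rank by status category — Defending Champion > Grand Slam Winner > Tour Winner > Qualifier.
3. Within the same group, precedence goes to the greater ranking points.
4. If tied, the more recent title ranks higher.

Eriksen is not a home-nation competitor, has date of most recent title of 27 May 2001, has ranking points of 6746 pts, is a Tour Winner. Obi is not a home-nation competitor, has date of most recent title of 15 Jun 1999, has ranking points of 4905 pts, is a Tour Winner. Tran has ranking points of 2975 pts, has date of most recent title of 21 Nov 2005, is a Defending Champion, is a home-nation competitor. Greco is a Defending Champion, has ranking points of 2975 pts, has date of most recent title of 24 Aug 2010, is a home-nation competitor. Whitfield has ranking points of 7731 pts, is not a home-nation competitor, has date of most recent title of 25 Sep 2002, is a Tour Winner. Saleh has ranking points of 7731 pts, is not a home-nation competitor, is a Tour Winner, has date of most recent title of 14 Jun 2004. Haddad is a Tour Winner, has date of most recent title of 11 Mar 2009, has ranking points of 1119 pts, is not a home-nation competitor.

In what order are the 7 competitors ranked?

Greco, Tran, Saleh, Whitfield, Eriksen, Obi, Haddad

By the first rule: Greco and Tran (both a home-nation competitor); then Saleh, Whitfield, Eriksen, Obi and Haddad (each not a home-nation competitor).
Greco and Tran are each Defending Champion, so the next rule applies.
Greco and Tran both have ranking points 2975 pts, so the next rule applies.
Among Greco and Tran, by date of most recent title (later first): Greco (24 Aug 2010) before Tran (21 Nov 2005).
Saleh, Whitfield, Eriksen, Obi and Haddad are each Tour Winner, so the next rule applies.
Among Saleh, Whitfield, Eriksen, Obi and Haddad, by ranking points (higher first): Saleh and Whitfield (7731 pts) before Eriksen (6746 pts) before Obi (4905 pts) before Haddad (1119 pts).
Among Saleh and Whitfield, by date of most recent title (later first): Saleh (14 Jun 2004) before Whitfield (25 Sep 2002).
Full order: Greco, Tran, Saleh, Whitfield, Eriksen, Obi, Haddad.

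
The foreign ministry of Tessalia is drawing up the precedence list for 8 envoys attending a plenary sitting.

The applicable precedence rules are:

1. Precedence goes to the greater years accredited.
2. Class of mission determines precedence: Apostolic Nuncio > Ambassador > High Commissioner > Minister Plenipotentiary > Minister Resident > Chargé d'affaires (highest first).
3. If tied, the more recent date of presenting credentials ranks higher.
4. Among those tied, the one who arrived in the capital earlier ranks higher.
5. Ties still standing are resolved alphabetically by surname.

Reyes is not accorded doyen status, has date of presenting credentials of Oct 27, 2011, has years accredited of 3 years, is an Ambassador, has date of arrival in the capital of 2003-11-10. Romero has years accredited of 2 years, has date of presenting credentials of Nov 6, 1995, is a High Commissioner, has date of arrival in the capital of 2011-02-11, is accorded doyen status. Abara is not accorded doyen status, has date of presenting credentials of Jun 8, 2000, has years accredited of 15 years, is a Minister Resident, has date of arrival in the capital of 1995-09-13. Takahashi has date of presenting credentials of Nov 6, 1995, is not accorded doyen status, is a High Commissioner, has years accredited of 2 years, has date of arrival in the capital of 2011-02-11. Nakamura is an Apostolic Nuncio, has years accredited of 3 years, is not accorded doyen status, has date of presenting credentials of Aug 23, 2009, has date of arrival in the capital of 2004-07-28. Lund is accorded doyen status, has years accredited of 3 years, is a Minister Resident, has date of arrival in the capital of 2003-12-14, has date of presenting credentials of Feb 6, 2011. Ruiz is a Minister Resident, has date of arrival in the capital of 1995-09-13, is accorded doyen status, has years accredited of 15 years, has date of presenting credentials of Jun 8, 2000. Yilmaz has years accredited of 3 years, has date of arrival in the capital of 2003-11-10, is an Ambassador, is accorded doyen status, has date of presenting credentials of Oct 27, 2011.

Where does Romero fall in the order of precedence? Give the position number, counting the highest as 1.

7

By years accredited (higher first): Abara and Ruiz (both 15 years); then Nakamura, Reyes, Yilmaz and Lund (each 3 years); then Romero and Takahashi (both 2 years).
Abara and Ruiz are each Minister Resident, so the next rule applies.
Abara and Ruiz both have date of presenting credentials Jun 8, 2000, so the next rule applies.
Abara and Ruiz both have date of arrival in the capital 1995-09-13, so the next rule applies.
Among Abara and Ruiz, alphabetically by surname: Abara before Ruiz.
Among Nakamura, Reyes, Yilmaz and Lund, by class of mission: Nakamura (Apostolic Nuncio) before Reyes and Yilmaz (Ambassador) before Lund (Minister Resident).
Reyes and Yilmaz both have date of presenting credentials Oct 27, 2011, so the next rule applies.
Reyes and Yilmaz both have date of arrival in the capital 2003-11-10, so the next rule applies.
Among Reyes and Yilmaz, alphabetically by surname: Reyes before Yilmaz.
Romero and Takahashi are each High Commissioner, so the next rule applies.
Romero and Takahashi both have date of presenting credentials Nov 6, 1995, so the next rule applies.
Romero and Takahashi both have date of arrival in the capital 2011-02-11, so the next rule applies.
Among Romero and Takahashi, alphabetically by surname: Romero before Takahashi.
Order: Abara, Ruiz, Nakamura, Reyes, Yilmaz, Lund, Romero, Takahashi. So position 7.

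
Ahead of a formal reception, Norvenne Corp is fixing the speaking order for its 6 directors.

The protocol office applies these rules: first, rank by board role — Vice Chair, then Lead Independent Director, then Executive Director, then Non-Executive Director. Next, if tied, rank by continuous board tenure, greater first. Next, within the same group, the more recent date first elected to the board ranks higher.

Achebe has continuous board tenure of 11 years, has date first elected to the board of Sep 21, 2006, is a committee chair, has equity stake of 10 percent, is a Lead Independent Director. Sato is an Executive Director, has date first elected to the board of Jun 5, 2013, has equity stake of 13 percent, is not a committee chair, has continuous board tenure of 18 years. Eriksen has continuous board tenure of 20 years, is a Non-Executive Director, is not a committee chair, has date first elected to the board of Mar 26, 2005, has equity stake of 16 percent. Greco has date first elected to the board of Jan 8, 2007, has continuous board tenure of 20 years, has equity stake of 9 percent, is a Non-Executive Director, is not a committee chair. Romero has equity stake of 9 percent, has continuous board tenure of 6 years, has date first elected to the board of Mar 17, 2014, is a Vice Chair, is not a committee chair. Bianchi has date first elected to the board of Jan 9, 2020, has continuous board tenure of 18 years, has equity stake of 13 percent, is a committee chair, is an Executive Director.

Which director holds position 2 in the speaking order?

Achebe

By board role: Romero (Vice Chair); then Achebe (Lead Independent Director); then Bianchi and Sato (Executive Director); then Greco and Eriksen (Non-Executive Director).
Bianchi and Sato both have continuous board tenure 18 years, so the next rule applies.
Among Bianchi and Sato, by date first elected to the board (later first): Bianchi (Jan 9, 2020) before Sato (Jun 5, 2013).
Greco and Eriksen both have continuous board tenure 20 years, so the next rule applies.
Among Greco and Eriksen, by date first elected to the board (later first): Greco (Jan 8, 2007) before Eriksen (Mar 26, 2005).
Order: Romero, Achebe, Bianchi, Sato, Greco, Eriksen.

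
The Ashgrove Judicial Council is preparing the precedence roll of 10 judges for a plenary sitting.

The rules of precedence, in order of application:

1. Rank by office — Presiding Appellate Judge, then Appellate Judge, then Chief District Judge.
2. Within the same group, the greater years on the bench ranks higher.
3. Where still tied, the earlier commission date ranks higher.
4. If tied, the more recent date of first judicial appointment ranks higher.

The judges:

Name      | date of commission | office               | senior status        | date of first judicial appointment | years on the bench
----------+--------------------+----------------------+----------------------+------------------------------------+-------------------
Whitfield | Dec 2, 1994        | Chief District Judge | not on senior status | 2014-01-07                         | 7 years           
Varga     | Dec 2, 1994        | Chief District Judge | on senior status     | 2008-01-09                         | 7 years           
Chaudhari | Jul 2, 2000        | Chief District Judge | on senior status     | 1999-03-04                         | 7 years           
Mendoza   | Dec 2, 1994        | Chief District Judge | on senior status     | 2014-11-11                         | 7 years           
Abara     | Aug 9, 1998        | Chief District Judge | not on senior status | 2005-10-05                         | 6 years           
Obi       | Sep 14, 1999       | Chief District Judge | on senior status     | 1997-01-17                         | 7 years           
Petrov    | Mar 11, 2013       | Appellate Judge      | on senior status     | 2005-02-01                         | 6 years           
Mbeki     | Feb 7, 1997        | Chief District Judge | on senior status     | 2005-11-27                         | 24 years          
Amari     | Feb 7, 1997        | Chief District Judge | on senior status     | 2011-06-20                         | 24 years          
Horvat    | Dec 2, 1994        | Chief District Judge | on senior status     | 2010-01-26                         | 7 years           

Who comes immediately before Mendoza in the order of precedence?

By office: Petrov (Appellate Judge); then Amari, Mbeki, Mendoza, Whitfield, Horvat, Varga, Obi, Chaudhari and Abara (Chief District Judge).
Among Amari, Mbeki, Mendoza, Whitfield, Horvat, Varga, Obi, Chaudhari and Abara, by years on the bench (higher first): Amari and Mbeki (24 years) before Mendoza, Whitfield, Horvat, Varga, Obi and Chaudhari (7 years) before Abara (6 years).
Amari and Mbeki both have date of commission Feb 7, 1997, so the next rule applies.
Among Amari and Mbeki, by date of first judicial appointment (later first): Amari (2011-06-20) before Mbeki (2005-11-27).
Among Mendoza, Whitfield, Horvat, Varga, Obi and Chaudhari, by date of commission (earlier first): Mendoza, Whitfield, Horvat and Varga (Dec 2, 1994) before Obi (Sep 14, 1999) before Chaudhari (Jul 2, 2000).
Among Mendoza, Whitfield, Horvat and Varga, by date of first judicial appointment (later first): Mendoza (2014-11-11) before Whitfield (2014-01-07) before Horvat (2010-01-26) before Varga (2008-01-09).
Order: Petrov, Amari, Mbeki, Mendoza, Whitfield, Horvat, Varga, Obi, Chaudhari, Abara.

Mbeki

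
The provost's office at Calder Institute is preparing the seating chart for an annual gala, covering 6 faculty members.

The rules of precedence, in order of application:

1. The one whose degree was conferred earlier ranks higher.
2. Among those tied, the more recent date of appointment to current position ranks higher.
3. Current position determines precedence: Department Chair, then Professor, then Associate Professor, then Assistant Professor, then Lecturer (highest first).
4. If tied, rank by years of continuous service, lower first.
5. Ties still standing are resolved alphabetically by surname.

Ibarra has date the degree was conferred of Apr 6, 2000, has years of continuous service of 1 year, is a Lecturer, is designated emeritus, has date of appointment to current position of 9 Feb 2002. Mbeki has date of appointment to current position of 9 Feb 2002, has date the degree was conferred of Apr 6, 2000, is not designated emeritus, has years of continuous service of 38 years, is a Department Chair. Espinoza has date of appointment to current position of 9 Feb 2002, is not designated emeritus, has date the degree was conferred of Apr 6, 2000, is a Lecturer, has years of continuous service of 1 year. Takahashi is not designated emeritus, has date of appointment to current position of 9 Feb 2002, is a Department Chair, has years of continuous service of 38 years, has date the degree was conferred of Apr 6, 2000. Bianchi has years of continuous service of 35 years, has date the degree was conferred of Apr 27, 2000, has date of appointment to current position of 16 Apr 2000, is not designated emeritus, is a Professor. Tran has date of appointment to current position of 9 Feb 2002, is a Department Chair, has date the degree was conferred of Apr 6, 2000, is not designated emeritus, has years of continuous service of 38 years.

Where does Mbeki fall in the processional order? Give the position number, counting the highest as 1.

1

By date the degree was conferred (earlier first): Mbeki, Takahashi, Tran, Espinoza and Ibarra (each Apr 6, 2000); then Bianchi (Apr 27, 2000).
Mbeki, Takahashi, Tran, Espinoza and Ibarra all have date of appointment to current position 9 Feb 2002, so the next rule applies.
Among Mbeki, Takahashi, Tran, Espinoza and Ibarra, by current position: Mbeki, Takahashi and Tran (Department Chair) before Espinoza and Ibarra (Lecturer).
Mbeki, Takahashi and Tran all have years of continuous service 38 years, so the next rule applies.
Among Mbeki, Takahashi and Tran, alphabetically by surname: Mbeki before Takahashi before Tran.
Espinoza and Ibarra both have years of continuous service 1 year, so the next rule applies.
Among Espinoza and Ibarra, alphabetically by surname: Espinoza before Ibarra.
Order: Mbeki, Takahashi, Tran, Espinoza, Ibarra, Bianchi. So position 1.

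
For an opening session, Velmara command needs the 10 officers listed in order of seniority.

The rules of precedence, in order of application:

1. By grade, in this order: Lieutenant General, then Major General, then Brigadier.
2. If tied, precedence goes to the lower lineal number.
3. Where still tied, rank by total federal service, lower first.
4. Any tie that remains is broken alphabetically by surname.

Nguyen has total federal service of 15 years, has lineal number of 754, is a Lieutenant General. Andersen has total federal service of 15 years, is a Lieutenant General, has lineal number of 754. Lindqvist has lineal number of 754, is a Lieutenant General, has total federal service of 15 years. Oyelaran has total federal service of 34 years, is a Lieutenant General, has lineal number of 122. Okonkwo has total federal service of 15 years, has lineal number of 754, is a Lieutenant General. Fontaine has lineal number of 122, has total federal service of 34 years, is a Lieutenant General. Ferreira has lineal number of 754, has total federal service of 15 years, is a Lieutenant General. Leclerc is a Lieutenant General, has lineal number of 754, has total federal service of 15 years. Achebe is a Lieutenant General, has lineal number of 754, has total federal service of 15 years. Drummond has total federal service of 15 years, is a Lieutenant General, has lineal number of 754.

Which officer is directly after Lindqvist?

By grade: Fontaine, Oyelaran, Achebe, Andersen, Drummond, Ferreira, Leclerc, Lindqvist, Nguyen and Okonkwo (Lieutenant General).
Among Fontaine, Oyelaran, Achebe, Andersen, Drummond, Ferreira, Leclerc, Lindqvist, Nguyen and Okonkwo, by lineal number (lower first): Fontaine and Oyelaran (122) before Achebe, Andersen, Drummond, Ferreira, Leclerc, Lindqvist, Nguyen and Okonkwo (754).
Fontaine and Oyelaran both have total federal service 34 years, so the next rule applies.
Among Fontaine and Oyelaran, alphabetically by surname: Fontaine before Oyelaran.
Achebe, Andersen, Drummond, Ferreira, Leclerc, Lindqvist, Nguyen and Okonkwo all have total federal service 15 years, so the next rule applies.
Among Achebe, Andersen, Drummond, Ferreira, Leclerc, Lindqvist, Nguyen and Okonkwo, alphabetically by surname: Achebe before Andersen before Drummond before Ferreira before Leclerc before Lindqvist before Nguyen before Okonkwo.
Order: Fontaine, Oyelaran, Achebe, Andersen, Drummond, Ferreira, Leclerc, Lindqvist, Nguyen, Okonkwo.

Nguyen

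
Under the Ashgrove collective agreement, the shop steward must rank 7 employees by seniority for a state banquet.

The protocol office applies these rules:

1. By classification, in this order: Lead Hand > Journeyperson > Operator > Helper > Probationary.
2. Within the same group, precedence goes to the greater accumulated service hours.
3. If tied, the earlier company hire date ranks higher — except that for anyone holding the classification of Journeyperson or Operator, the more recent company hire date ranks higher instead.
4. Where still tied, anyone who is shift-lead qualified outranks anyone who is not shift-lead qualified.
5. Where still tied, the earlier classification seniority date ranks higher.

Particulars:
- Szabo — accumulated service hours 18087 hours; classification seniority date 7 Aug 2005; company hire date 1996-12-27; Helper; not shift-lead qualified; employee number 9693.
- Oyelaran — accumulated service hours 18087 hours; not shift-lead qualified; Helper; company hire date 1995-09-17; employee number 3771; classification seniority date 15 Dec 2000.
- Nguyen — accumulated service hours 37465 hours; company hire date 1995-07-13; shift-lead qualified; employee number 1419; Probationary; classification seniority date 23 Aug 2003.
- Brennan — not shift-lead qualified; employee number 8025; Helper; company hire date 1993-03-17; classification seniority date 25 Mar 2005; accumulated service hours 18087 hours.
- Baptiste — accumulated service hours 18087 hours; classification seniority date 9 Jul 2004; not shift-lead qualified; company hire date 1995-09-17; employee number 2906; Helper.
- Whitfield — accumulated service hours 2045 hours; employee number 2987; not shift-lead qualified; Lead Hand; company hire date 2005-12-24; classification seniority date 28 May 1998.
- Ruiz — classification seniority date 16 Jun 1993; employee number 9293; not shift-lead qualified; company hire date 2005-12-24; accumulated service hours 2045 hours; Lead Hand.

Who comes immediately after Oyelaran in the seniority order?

Baptiste

By classification: Ruiz and Whitfield (Lead Hand); then Brennan, Oyelaran, Baptiste and Szabo (Helper); then Nguyen (Probationary).
Ruiz and Whitfield both have accumulated service hours 2045 hours, so the next rule applies.
Ruiz and Whitfield both have company hire date 2005-12-24, so the next rule applies.
Ruiz and Whitfield are each not shift-lead qualified, so the next rule applies.
Among Ruiz and Whitfield, by classification seniority date (earlier first): Ruiz (16 Jun 1993) before Whitfield (28 May 1998).
Brennan, Oyelaran, Baptiste and Szabo all have accumulated service hours 18087 hours, so the next rule applies.
Among Brennan, Oyelaran, Baptiste and Szabo, by company hire date (earlier first): Brennan (1993-03-17) before Oyelaran and Baptiste (1995-09-17) before Szabo (1996-12-27).
Oyelaran and Baptiste are each not shift-lead qualified, so the next rule applies.
Among Oyelaran and Baptiste, by classification seniority date (earlier first): Oyelaran (15 Dec 2000) before Baptiste (9 Jul 2004).
Order: Ruiz, Whitfield, Brennan, Oyelaran, Baptiste, Szabo, Nguyen.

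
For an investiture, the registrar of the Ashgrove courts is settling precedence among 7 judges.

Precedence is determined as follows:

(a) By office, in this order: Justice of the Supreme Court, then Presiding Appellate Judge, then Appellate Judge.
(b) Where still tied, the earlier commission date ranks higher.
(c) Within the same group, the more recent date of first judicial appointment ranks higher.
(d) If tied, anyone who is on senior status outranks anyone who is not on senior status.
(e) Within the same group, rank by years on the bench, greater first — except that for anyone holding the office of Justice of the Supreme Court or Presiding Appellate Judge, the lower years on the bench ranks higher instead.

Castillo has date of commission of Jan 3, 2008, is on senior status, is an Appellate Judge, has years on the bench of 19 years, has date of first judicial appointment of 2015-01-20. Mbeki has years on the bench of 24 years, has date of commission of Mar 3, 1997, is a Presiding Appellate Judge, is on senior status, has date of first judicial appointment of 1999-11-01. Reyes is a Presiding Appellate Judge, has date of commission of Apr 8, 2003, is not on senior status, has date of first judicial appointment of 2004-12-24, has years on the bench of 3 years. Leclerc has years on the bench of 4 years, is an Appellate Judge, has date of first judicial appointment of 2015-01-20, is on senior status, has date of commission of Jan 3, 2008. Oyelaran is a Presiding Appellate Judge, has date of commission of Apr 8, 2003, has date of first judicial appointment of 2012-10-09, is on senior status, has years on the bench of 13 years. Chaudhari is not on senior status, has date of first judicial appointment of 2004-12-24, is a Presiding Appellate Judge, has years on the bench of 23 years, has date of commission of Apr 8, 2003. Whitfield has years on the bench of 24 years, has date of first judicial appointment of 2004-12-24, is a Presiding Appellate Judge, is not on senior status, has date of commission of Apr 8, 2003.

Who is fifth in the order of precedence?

By office: Mbeki, Oyelaran, Reyes, Chaudhari and Whitfield (Presiding Appellate Judge); then Castillo and Leclerc (Appellate Judge).
Among Mbeki, Oyelaran, Reyes, Chaudhari and Whitfield, by date of commission (earlier first): Mbeki (Mar 3, 1997) before Oyelaran, Reyes, Chaudhari and Whitfield (Apr 8, 2003).
Among Oyelaran, Reyes, Chaudhari and Whitfield, by date of first judicial appointment (later first): Oyelaran (2012-10-09) before Reyes, Chaudhari and Whitfield (2004-12-24).
Reyes, Chaudhari and Whitfield are each not on senior status, so the next rule applies.
Among Reyes, Chaudhari and Whitfield, by years on the bench (lower first) (reversed rule for this group): Reyes (3 years) before Chaudhari (23 years) before Whitfield (24 years).
Castillo and Leclerc both have date of commission Jan 3, 2008, so the next rule applies.
Castillo and Leclerc both have date of first judicial appointment 2015-01-20, so the next rule applies.
Castillo and Leclerc are each on senior status, so the next rule applies.
Among Castillo and Leclerc, by years on the bench (higher first): Castillo (19 years) before Leclerc (4 years).
Order: Mbeki, Oyelaran, Reyes, Chaudhari, Whitfield, Castillo, Leclerc.

Whitfield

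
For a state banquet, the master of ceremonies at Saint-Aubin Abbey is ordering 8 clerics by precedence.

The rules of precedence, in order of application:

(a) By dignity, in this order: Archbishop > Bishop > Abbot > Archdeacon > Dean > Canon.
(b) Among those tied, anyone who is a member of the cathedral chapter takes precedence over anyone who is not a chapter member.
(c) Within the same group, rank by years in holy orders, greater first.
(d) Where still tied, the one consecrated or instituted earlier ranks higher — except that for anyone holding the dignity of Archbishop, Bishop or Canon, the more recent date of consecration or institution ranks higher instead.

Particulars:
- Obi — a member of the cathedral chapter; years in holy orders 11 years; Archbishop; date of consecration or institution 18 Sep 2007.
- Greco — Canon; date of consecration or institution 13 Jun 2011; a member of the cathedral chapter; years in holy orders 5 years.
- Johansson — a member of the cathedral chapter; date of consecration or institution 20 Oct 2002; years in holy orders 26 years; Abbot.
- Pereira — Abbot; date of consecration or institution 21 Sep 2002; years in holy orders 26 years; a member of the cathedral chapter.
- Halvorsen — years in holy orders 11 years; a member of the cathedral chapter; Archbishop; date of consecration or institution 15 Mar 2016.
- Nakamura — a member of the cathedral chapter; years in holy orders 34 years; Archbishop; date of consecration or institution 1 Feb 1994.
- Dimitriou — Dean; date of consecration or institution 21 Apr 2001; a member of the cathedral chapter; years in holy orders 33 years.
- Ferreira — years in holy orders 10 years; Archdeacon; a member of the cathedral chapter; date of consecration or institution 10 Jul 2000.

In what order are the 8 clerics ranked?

Nakamura, Halvorsen, Obi, Pereira, Johansson, Ferreira, Dimitriou, Greco

By dignity: Nakamura, Halvorsen and Obi (Archbishop); then Pereira and Johansson (Abbot); then Ferreira (Archdeacon); then Dimitriou (Dean); then Greco (Canon).
Nakamura, Halvorsen and Obi are each a member of the cathedral chapter, so the next rule applies.
Among Nakamura, Halvorsen and Obi, by years in holy orders (higher first): Nakamura (34 years) before Halvorsen and Obi (11 years).
Among Halvorsen and Obi, by date of consecration or institution (later first) (reversed rule for this group): Halvorsen (15 Mar 2016) before Obi (18 Sep 2007).
Pereira and Johansson are each a member of the cathedral chapter, so the next rule applies.
Pereira and Johansson both have years in holy orders 26 years, so the next rule applies.
Among Pereira and Johansson, by date of consecration or institution (earlier first): Pereira (21 Sep 2002) before Johansson (20 Oct 2002).
Full order: Nakamura, Halvorsen, Obi, Pereira, Johansson, Ferreira, Dimitriou, Greco.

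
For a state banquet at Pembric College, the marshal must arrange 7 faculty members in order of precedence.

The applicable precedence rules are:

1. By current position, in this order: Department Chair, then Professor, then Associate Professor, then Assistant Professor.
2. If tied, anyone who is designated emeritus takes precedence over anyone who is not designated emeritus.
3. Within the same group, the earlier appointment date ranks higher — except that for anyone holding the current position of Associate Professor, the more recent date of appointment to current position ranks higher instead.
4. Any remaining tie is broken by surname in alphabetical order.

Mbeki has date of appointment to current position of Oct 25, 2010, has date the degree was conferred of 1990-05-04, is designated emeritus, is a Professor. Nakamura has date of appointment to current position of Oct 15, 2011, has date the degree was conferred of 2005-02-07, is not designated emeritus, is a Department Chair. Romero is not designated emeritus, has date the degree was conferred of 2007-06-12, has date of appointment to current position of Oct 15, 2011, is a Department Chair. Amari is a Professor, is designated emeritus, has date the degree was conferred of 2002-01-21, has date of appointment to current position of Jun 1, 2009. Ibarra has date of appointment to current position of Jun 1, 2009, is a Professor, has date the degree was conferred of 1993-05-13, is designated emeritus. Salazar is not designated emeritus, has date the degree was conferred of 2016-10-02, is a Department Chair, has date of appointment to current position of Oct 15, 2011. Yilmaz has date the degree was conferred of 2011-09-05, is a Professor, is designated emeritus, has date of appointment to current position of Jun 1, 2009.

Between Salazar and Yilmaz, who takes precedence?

By current position: Nakamura, Romero and Salazar (Department Chair); then Amari, Ibarra, Yilmaz and Mbeki (Professor).
Nakamura, Romero and Salazar are each not designated emeritus, so the next rule applies.
Nakamura, Romero and Salazar all have date of appointment to current position Oct 15, 2011, so the next rule applies.
Among Nakamura, Romero and Salazar, alphabetically by surname: Nakamura before Romero before Salazar.
Amari, Ibarra, Yilmaz and Mbeki are each designated emeritus, so the next rule applies.
Among Amari, Ibarra, Yilmaz and Mbeki, by date of appointment to current position (earlier first): Amari, Ibarra and Yilmaz (Jun 1, 2009) before Mbeki (Oct 25, 2010).
Among Amari, Ibarra and Yilmaz, alphabetically by surname: Amari before Ibarra before Yilmaz.
So Salazar takes precedence.

Salazar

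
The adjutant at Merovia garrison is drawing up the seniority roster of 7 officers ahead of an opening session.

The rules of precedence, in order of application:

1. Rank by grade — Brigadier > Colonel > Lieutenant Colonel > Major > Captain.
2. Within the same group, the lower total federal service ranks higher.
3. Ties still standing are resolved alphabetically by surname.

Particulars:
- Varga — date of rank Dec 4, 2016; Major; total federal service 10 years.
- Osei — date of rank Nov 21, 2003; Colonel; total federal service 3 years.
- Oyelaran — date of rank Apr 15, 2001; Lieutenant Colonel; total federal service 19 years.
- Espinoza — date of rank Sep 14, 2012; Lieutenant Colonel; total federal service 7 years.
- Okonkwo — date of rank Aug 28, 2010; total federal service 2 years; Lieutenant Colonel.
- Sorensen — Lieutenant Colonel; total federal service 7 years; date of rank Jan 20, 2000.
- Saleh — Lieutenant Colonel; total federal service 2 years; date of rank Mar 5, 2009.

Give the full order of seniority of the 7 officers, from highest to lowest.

By grade: Osei (Colonel); then Okonkwo, Saleh, Espinoza, Sorensen and Oyelaran (Lieutenant Colonel); then Varga (Major).
Among Okonkwo, Saleh, Espinoza, Sorensen and Oyelaran, by total federal service (lower first): Okonkwo and Saleh (2 years) before Espinoza and Sorensen (7 years) before Oyelaran (19 years).
Among Okonkwo and Saleh, alphabetically by surname: Okonkwo before Saleh.
Among Espinoza and Sorensen, alphabetically by surname: Espinoza before Sorensen.
Full order: Osei, Okonkwo, Saleh, Espinoza, Sorensen, Oyelaran, Varga.

Osei, Okonkwo, Saleh, Espinoza, Sorensen, Oyelaran, Varga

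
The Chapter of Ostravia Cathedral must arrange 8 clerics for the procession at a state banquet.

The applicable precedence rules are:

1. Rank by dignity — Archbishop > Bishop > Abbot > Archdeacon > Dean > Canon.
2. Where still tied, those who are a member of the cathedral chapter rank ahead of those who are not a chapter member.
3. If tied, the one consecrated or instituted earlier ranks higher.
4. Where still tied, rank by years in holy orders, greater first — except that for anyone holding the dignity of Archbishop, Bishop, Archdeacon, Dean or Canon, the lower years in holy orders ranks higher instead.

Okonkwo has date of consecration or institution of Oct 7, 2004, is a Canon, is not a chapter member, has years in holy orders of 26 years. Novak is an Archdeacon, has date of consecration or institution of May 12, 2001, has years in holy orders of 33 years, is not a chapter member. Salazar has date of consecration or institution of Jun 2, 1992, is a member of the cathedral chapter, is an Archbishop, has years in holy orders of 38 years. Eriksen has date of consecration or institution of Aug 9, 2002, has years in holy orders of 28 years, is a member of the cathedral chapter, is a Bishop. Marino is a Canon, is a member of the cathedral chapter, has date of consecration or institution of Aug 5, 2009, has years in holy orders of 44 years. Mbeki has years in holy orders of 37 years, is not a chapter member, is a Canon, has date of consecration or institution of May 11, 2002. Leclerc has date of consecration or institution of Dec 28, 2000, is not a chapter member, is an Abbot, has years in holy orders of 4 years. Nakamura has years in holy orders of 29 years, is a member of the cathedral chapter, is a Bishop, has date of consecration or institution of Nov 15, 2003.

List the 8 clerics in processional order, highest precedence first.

By dignity: Salazar (Archbishop); then Eriksen and Nakamura (Bishop); then Leclerc (Abbot); then Novak (Archdeacon); then Marino, Mbeki and Okonkwo (Canon).
Eriksen and Nakamura are each a member of the cathedral chapter, so the next rule applies.
Among Eriksen and Nakamura, by date of consecration or institution (earlier first): Eriksen (Aug 9, 2002) before Nakamura (Nov 15, 2003).
Among Marino, Mbeki and Okonkwo, a member of the cathedral chapter before not a chapter member: Marino (a member of the cathedral chapter) before Mbeki and Okonkwo (not a chapter member).
Among Mbeki and Okonkwo, by date of consecration or institution (earlier first): Mbeki (May 11, 2002) before Okonkwo (Oct 7, 2004).
Full order: Salazar, Eriksen, Nakamura, Leclerc, Novak, Marino, Mbeki, Okonkwo.

Salazar, Eriksen, Nakamura, Leclerc, Novak, Marino, Mbeki, Okonkwo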